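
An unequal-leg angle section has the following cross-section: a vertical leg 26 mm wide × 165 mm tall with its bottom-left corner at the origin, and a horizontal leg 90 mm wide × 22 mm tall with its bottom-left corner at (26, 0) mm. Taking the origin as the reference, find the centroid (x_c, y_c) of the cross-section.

x_c = 31.32 mm, y_c = 59.92 mm

Part | A | x̄ᵢ | ȳᵢ | A·x̄ᵢ | A·ȳᵢ
vertical leg | 4290.00 | 13.00 | 82.50 | 55770.00 | 353925.00
horizontal leg | 1980.00 | 71.00 | 11.00 | 140580.00 | 21780.00
Σ | 6270.00 |  |  | 196350.00 | 375705.00
x_c = 196350.00 / 6270.00 = 31.32 mm
y_c = 375705.00 / 6270.00 = 59.92 mm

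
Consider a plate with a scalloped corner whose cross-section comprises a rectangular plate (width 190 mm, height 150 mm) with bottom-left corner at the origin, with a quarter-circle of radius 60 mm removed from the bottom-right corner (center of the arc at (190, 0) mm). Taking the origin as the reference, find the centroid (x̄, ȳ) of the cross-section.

x̄ = 87.34 mm, ȳ = 80.46 mm

plate: A = 190 × 150 = 28500.00, centroid at (95.00, 75.00).
removed quarter-circle: A = −¼π·60² = -2827.43, centroid at (164.54, 25.46).
ΣA = 25672.57 mm²
ΣAx̄ = (28500.00)(95.00) + (-2827.43)(164.54) = 2242287.66 mm³
ΣAȳ = (28500.00)(75.00) + (-2827.43)(25.46) = 2065500.00 mm³
x̄ = 2242287.66 / 25672.57 = 87.34 mm
ȳ = 2065500.00 / 25672.57 = 80.46 mm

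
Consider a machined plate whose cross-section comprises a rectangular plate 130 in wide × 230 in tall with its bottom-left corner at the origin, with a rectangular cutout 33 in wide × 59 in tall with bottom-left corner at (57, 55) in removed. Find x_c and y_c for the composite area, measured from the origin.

plate: A = 130 × 230 = 29900.00, centroid at (65.00, 115.00).
hole: A = −(33 × 59) = -1947.00, centroid at (73.50, 84.50).
ΣA = 27953.00 in², ΣAx_c = 1800395.50 in³, ΣAy_c = 3273978.50 in³.
x_c = 1800395.50/27953.00 = 64.41 in; y_c = 3273978.50/27953.00 = 117.12 in.

x_c = 64.41 in, y_c = 117.12 in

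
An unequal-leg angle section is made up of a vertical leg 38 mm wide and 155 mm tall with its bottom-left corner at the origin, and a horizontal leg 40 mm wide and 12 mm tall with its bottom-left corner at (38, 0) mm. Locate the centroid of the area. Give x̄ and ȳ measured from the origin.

Part | A | x̄ᵢ | ȳᵢ | A·x̄ᵢ | A·ȳᵢ
vertical leg | 5890.00 | 19.00 | 77.50 | 111910.00 | 456475.00
horizontal leg | 480.00 | 58.00 | 6.00 | 27840.00 | 2880.00
Σ | 6370.00 |  |  | 139750.00 | 459355.00
x̄ = 139750.00 / 6370.00 = 21.94 mm
ȳ = 459355.00 / 6370.00 = 72.11 mm

x̄ = 21.94 mm, ȳ = 72.11 mm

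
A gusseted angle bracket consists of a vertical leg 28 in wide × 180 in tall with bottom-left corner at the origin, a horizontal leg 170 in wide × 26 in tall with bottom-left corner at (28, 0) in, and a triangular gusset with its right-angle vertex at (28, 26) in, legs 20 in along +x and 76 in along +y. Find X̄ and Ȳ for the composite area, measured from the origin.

vertical leg: A = 28 × 180 = 5040.00, centroid at (14.00, 90.00).
horizontal leg: A = 170 × 26 = 4420.00, centroid at (113.00, 13.00).
gusset: A = ½·20·76 = 760.00, centroid at (34.67, 51.33).
ΣA = 10220.00 in²
ΣAX̄ = (5040.00)(14.00) + (4420.00)(113.00) + (760.00)(34.67) = 596366.67 in³
ΣAȲ = (5040.00)(90.00) + (4420.00)(13.00) + (760.00)(51.33) = 550073.33 in³
X̄ = 596366.67 / 10220.00 = 58.35 in
Ȳ = 550073.33 / 10220.00 = 53.82 in

X̄ = 58.35 in, Ȳ = 53.82 in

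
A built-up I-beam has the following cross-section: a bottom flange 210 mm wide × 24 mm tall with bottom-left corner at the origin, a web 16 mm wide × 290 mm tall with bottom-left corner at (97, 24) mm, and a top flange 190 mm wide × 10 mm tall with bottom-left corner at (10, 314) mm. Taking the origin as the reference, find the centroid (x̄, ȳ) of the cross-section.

Part | A | x̄ᵢ | ȳᵢ | A·x̄ᵢ | A·ȳᵢ
bottom flange | 5040.00 | 105.00 | 12.00 | 529200.00 | 60480.00
web | 4640.00 | 105.00 | 169.00 | 487200.00 | 784160.00
top flange | 1900.00 | 105.00 | 319.00 | 199500.00 | 606100.00
Σ | 11580.00 |  |  | 1215900.00 | 1450740.00
x̄ = 1215900.00 / 11580.00 = 105.00 mm
ȳ = 1450740.00 / 11580.00 = 125.28 mm

x̄ = 105.00 mm, ȳ = 125.28 mm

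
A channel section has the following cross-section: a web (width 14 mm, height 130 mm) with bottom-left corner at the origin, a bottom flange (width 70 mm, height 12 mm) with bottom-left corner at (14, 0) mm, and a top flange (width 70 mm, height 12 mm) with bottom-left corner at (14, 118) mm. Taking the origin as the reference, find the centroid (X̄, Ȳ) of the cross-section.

X̄ = 27.16 mm, Ȳ = 65.00 mm

web: A = 14 × 130 = 1820.00, centroid at (7.00, 65.00).
bottom flange: A = 70 × 12 = 840.00, centroid at (49.00, 6.00).
top flange: A = 70 × 12 = 840.00, centroid at (49.00, 124.00).
ΣA = 3500.00 mm², ΣAX̄ = 95060.00 mm³, ΣAȲ = 227500.00 mm³.
X̄ = 95060.00/3500.00 = 27.16 mm; Ȳ = 227500.00/3500.00 = 65.00 mm.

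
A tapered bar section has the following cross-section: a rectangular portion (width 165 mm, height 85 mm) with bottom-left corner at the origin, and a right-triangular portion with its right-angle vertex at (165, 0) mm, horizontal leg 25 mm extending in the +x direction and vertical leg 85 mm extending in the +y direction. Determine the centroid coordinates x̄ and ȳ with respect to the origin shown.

x̄ = 88.90 mm, ȳ = 41.50 mm

rectangular portion: A = 165 × 85 = 14025.00, centroid at (82.50, 42.50).
triangular portion: A = ½·25·85 = 1062.50, centroid at (173.33, 28.33).
ΣA = 15087.50 mm², ΣAx̄ = 1341229.17 mm³, ΣAȳ = 626166.67 mm³.
x̄ = 1341229.17/15087.50 = 88.90 mm; ȳ = 626166.67/15087.50 = 41.50 mm.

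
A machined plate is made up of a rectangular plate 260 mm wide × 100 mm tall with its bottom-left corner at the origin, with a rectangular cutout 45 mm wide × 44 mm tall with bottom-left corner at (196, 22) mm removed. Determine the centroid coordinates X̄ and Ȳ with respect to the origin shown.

plate: A = 260 × 100 = 26000.00, centroid at (130.00, 50.00).
hole: A = −(45 × 44) = -1980.00, centroid at (218.50, 44.00).
ΣA = 24020.00 mm²
ΣAX̄ = (26000.00)(130.00) + (-1980.00)(218.50) = 2947370.00 mm³
ΣAȲ = (26000.00)(50.00) + (-1980.00)(44.00) = 1212880.00 mm³
X̄ = 2947370.00 / 24020.00 = 122.70 mm
Ȳ = 1212880.00 / 24020.00 = 50.49 mm

X̄ = 122.70 mm, Ȳ = 50.49 mm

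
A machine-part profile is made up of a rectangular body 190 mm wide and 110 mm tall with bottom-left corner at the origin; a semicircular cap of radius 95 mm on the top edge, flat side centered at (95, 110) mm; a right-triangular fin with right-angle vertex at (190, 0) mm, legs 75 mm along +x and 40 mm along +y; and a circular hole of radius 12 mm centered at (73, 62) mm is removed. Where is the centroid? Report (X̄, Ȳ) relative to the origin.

Part | A | x̄ᵢ | ȳᵢ | A·x̄ᵢ | A·ȳᵢ
rectangular body | 20900.00 | 95.00 | 55.00 | 1985500.00 | 1149500.00
semicircular top | 14176.44 | 95.00 | 150.32 | 1346761.50 | 2130991.39
triangular fin | 1500.00 | 215.00 | 13.33 | 322500.00 | 20000.00
hole | -452.39 | 73.00 | 62.00 | -33024.42 | -28048.14
Σ | 36124.05 |  |  | 3621737.08 | 3272443.25
X̄ = 3621737.08 / 36124.05 = 100.26 mm
Ȳ = 3272443.25 / 36124.05 = 90.59 mm

X̄ = 100.26 mm, Ȳ = 90.59 mm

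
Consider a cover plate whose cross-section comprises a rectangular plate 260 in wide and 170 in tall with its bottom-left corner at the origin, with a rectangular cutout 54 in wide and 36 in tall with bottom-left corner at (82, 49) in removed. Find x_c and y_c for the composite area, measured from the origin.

plate: A = 260 × 170 = 44200.00, centroid at (130.00, 85.00).
hole: A = −(54 × 36) = -1944.00, centroid at (109.00, 67.00).
ΣA = 42256.00 in²
ΣAx_c = (44200.00)(130.00) + (-1944.00)(109.00) = 5534104.00 in³
ΣAy_c = (44200.00)(85.00) + (-1944.00)(67.00) = 3626752.00 in³
x_c = 5534104.00 / 42256.00 = 130.97 in
y_c = 3626752.00 / 42256.00 = 85.83 in

x_c = 130.97 in, y_c = 85.83 in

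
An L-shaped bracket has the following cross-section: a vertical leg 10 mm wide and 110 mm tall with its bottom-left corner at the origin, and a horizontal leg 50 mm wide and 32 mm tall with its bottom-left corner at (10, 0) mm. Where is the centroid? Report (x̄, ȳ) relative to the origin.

vertical leg: A = 10 × 110 = 1100.00, centroid at (5.00, 55.00).
horizontal leg: A = 50 × 32 = 1600.00, centroid at (35.00, 16.00).
ΣA = 2700.00 mm², ΣAx̄ = 61500.00 mm³, ΣAȳ = 86100.00 mm³.
x̄ = 61500.00/2700.00 = 22.78 mm; ȳ = 86100.00/2700.00 = 31.89 mm.

x̄ = 22.78 mm, ȳ = 31.89 mm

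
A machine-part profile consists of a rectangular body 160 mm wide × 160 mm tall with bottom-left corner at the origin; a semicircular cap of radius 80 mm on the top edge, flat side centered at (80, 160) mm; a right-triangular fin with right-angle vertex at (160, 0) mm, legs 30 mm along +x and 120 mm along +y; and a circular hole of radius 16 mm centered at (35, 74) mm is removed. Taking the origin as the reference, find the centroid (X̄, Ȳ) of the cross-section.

rectangular body: A = 160 × 160 = 25600.00, centroid at (80.00, 80.00).
semicircular top: A = ½π·80² = 10053.10, centroid at (80.00, 193.95).
triangular fin: A = ½·30·120 = 1800.00, centroid at (170.00, 40.00).
hole: A = −π·16² = -804.25, centroid at (35.00, 74.00).
ΣA = 36648.85 mm², ΣAX̄ = 3130099.05 mm³, ΣAȲ = 4010314.44 mm³.
X̄ = 3130099.05/36648.85 = 85.41 mm; Ȳ = 4010314.44/36648.85 = 109.43 mm.

X̄ = 85.41 mm, Ȳ = 109.43 mm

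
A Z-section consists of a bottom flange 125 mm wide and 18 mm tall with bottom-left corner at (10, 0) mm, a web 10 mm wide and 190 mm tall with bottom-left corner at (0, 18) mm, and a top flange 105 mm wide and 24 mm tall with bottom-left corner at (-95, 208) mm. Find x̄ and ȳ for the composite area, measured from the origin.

x̄ = 9.82 mm, ȳ = 118.34 mm

Part | A | x̄ᵢ | ȳᵢ | A·x̄ᵢ | A·ȳᵢ
bottom flange | 2250.00 | 72.50 | 9.00 | 163125.00 | 20250.00
web | 1900.00 | 5.00 | 113.00 | 9500.00 | 214700.00
top flange | 2520.00 | -42.50 | 220.00 | -107100.00 | 554400.00
Σ | 6670.00 |  |  | 65525.00 | 789350.00
x̄ = 65525.00 / 6670.00 = 9.82 mm
ȳ = 789350.00 / 6670.00 = 118.34 mm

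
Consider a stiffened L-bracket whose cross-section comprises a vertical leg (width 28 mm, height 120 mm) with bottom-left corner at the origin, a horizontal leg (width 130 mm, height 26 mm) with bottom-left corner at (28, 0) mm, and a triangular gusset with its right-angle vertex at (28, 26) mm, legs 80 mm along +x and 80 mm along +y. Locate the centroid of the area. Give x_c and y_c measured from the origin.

vertical leg: A = 28 × 120 = 3360.00, centroid at (14.00, 60.00).
horizontal leg: A = 130 × 26 = 3380.00, centroid at (93.00, 13.00).
gusset: A = ½·80·80 = 3200.00, centroid at (54.67, 52.67).
ΣA = 9940.00 mm²
ΣAx_c = (3360.00)(14.00) + (3380.00)(93.00) + (3200.00)(54.67) = 536313.33 mm³
ΣAy_c = (3360.00)(60.00) + (3380.00)(13.00) + (3200.00)(52.67) = 414073.33 mm³
x_c = 536313.33 / 9940.00 = 53.96 mm
y_c = 414073.33 / 9940.00 = 41.66 mm

x_c = 53.96 mm, y_c = 41.66 mm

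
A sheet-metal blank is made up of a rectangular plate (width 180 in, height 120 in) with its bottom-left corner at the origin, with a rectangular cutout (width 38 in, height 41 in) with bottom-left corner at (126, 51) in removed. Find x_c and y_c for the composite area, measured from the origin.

x_c = 85.72 in, y_c = 59.11 in

Part | A | x̄ᵢ | ȳᵢ | A·x̄ᵢ | A·ȳᵢ
plate | 21600.00 | 90.00 | 60.00 | 1944000.00 | 1296000.00
hole | -1558.00 | 145.00 | 71.50 | -225910.00 | -111397.00
Σ | 20042.00 |  |  | 1718090.00 | 1184603.00
x_c = 1718090.00 / 20042.00 = 85.72 in
y_c = 1184603.00 / 20042.00 = 59.11 in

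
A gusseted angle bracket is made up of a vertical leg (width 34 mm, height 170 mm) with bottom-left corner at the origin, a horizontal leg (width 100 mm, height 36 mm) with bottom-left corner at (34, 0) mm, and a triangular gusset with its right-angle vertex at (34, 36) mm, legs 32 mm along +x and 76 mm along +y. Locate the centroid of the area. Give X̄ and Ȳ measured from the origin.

Part | A | x̄ᵢ | ȳᵢ | A·x̄ᵢ | A·ȳᵢ
vertical leg | 5780.00 | 17.00 | 85.00 | 98260.00 | 491300.00
horizontal leg | 3600.00 | 84.00 | 18.00 | 302400.00 | 64800.00
gusset | 1216.00 | 44.67 | 61.33 | 54314.67 | 74581.33
Σ | 10596.00 |  |  | 454974.67 | 630681.33
X̄ = 454974.67 / 10596.00 = 42.94 mm
Ȳ = 630681.33 / 10596.00 = 59.52 mm

X̄ = 42.94 mm, Ȳ = 59.52 mm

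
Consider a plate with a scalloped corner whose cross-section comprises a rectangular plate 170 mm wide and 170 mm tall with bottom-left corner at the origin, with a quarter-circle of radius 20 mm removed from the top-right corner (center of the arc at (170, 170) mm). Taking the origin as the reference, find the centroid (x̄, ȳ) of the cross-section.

x̄ = 84.16 mm, ȳ = 84.16 mm

plate: A = 170 × 170 = 28900.00, centroid at (85.00, 85.00).
removed quarter-circle: A = −¼π·20² = -314.16, centroid at (161.51, 161.51).
ΣA = 28585.84 mm²
ΣAx̄ = (28900.00)(85.00) + (-314.16)(161.51) = 2405759.59 mm³
ΣAȳ = (28900.00)(85.00) + (-314.16)(161.51) = 2405759.59 mm³
x̄ = 2405759.59 / 28585.84 = 84.16 mm
ȳ = 2405759.59 / 28585.84 = 84.16 mm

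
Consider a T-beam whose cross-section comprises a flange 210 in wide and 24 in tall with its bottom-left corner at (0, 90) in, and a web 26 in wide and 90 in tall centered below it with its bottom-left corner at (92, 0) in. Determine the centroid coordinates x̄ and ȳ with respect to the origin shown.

Part | A | x̄ᵢ | ȳᵢ | A·x̄ᵢ | A·ȳᵢ
web | 2340.00 | 105.00 | 45.00 | 245700.00 | 105300.00
flange | 5040.00 | 105.00 | 102.00 | 529200.00 | 514080.00
Σ | 7380.00 |  |  | 774900.00 | 619380.00
x̄ = 774900.00 / 7380.00 = 105.00 in
ȳ = 619380.00 / 7380.00 = 83.93 in

x̄ = 105.00 in, ȳ = 83.93 in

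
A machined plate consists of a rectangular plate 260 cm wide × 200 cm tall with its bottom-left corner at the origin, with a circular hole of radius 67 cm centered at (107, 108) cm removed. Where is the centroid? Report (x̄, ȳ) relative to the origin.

plate: A = 260 × 200 = 52000.00, centroid at (130.00, 100.00).
hole: A = −π·67² = -14102.61, centroid at (107.00, 108.00).
ΣA = 37897.39 cm², ΣAx̄ = 5251020.79 cm³, ΣAȳ = 3676918.18 cm³.
x̄ = 5251020.79/37897.39 = 138.56 cm; ȳ = 3676918.18/37897.39 = 97.02 cm.

x̄ = 138.56 cm, ȳ = 97.02 cm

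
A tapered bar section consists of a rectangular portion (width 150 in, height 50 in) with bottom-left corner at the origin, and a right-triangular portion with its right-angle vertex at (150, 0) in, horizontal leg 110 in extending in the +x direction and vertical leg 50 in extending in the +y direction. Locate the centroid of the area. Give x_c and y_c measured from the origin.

x_c = 104.96 in, y_c = 22.76 in

rectangular portion: A = 150 × 50 = 7500.00, centroid at (75.00, 25.00).
triangular portion: A = ½·110·50 = 2750.00, centroid at (186.67, 16.67).
ΣA = 10250.00 in²
ΣAx_c = (7500.00)(75.00) + (2750.00)(186.67) = 1075833.33 in³
ΣAy_c = (7500.00)(25.00) + (2750.00)(16.67) = 233333.33 in³
x_c = 1075833.33 / 10250.00 = 104.96 in
y_c = 233333.33 / 10250.00 = 22.76 in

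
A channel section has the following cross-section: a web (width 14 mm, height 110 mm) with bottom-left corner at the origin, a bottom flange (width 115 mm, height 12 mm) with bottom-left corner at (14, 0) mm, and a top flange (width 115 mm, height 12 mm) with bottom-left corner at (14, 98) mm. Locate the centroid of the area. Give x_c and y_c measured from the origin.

x_c = 48.40 mm, y_c = 55.00 mm

web: A = 14 × 110 = 1540.00, centroid at (7.00, 55.00).
bottom flange: A = 115 × 12 = 1380.00, centroid at (71.50, 6.00).
top flange: A = 115 × 12 = 1380.00, centroid at (71.50, 104.00).
ΣA = 4300.00 mm²
ΣAx_c = (1540.00)(7.00) + (1380.00)(71.50) + (1380.00)(71.50) = 208120.00 mm³
ΣAy_c = (1540.00)(55.00) + (1380.00)(6.00) + (1380.00)(104.00) = 236500.00 mm³
x_c = 208120.00 / 4300.00 = 48.40 mm
y_c = 236500.00 / 4300.00 = 55.00 mm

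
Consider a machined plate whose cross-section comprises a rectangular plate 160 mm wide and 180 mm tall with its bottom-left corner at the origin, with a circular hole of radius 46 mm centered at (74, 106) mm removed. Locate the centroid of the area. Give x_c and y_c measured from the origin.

plate: A = 160 × 180 = 28800.00, centroid at (80.00, 90.00).
hole: A = −π·46² = -6647.61, centroid at (74.00, 106.00).
ΣA = 22152.39 mm²
ΣAx_c = (28800.00)(80.00) + (-6647.61)(74.00) = 1812076.86 mm³
ΣAy_c = (28800.00)(90.00) + (-6647.61)(106.00) = 1887353.33 mm³
x_c = 1812076.86 / 22152.39 = 81.80 mm
y_c = 1887353.33 / 22152.39 = 85.20 mm

x_c = 81.80 mm, y_c = 85.20 mm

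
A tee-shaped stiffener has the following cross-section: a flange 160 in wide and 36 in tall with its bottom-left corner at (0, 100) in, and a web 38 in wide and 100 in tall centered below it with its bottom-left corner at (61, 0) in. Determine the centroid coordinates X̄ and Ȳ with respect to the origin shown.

X̄ = 80.00 in, Ȳ = 90.97 in

Part | A | x̄ᵢ | ȳᵢ | A·x̄ᵢ | A·ȳᵢ
web | 3800.00 | 80.00 | 50.00 | 304000.00 | 190000.00
flange | 5760.00 | 80.00 | 118.00 | 460800.00 | 679680.00
Σ | 9560.00 |  |  | 764800.00 | 869680.00
X̄ = 764800.00 / 9560.00 = 80.00 in
Ȳ = 869680.00 / 9560.00 = 90.97 in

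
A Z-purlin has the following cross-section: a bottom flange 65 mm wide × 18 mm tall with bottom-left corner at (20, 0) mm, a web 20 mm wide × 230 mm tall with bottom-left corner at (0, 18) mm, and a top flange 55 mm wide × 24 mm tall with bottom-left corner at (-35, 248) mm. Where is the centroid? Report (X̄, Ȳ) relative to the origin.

X̄ = 13.76 mm, Ȳ = 136.18 mm

bottom flange: A = 65 × 18 = 1170.00, centroid at (52.50, 9.00).
web: A = 20 × 230 = 4600.00, centroid at (10.00, 133.00).
top flange: A = 55 × 24 = 1320.00, centroid at (-7.50, 260.00).
ΣA = 7090.00 mm², ΣAX̄ = 97525.00 mm³, ΣAȲ = 965530.00 mm³.
X̄ = 97525.00/7090.00 = 13.76 mm; Ȳ = 965530.00/7090.00 = 136.18 mm.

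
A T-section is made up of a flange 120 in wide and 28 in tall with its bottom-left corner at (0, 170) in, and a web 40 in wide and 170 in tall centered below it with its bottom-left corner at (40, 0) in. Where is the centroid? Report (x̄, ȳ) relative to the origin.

Part | A | x̄ᵢ | ȳᵢ | A·x̄ᵢ | A·ȳᵢ
web | 6800.00 | 60.00 | 85.00 | 408000.00 | 578000.00
flange | 3360.00 | 60.00 | 184.00 | 201600.00 | 618240.00
Σ | 10160.00 |  |  | 609600.00 | 1196240.00
x̄ = 609600.00 / 10160.00 = 60.00 in
ȳ = 1196240.00 / 10160.00 = 117.74 in

x̄ = 60.00 in, ȳ = 117.74 in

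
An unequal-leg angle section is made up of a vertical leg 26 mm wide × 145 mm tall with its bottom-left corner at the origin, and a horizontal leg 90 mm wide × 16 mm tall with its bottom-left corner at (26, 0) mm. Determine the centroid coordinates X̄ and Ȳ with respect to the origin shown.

X̄ = 29.03 mm, Ȳ = 54.67 mm

vertical leg: A = 26 × 145 = 3770.00, centroid at (13.00, 72.50).
horizontal leg: A = 90 × 16 = 1440.00, centroid at (71.00, 8.00).
ΣA = 5210.00 mm², ΣAX̄ = 151250.00 mm³, ΣAȲ = 284845.00 mm³.
X̄ = 151250.00/5210.00 = 29.03 mm; Ȳ = 284845.00/5210.00 = 54.67 mm.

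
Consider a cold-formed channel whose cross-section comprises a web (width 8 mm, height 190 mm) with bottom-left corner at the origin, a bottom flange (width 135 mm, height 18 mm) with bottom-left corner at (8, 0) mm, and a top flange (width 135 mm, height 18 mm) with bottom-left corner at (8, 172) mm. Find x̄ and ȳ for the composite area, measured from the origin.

x̄ = 58.47 mm, ȳ = 95.00 mm

Part | A | x̄ᵢ | ȳᵢ | A·x̄ᵢ | A·ȳᵢ
web | 1520.00 | 4.00 | 95.00 | 6080.00 | 144400.00
bottom flange | 2430.00 | 75.50 | 9.00 | 183465.00 | 21870.00
top flange | 2430.00 | 75.50 | 181.00 | 183465.00 | 439830.00
Σ | 6380.00 |  |  | 373010.00 | 606100.00
x̄ = 373010.00 / 6380.00 = 58.47 mm
ȳ = 606100.00 / 6380.00 = 95.00 mm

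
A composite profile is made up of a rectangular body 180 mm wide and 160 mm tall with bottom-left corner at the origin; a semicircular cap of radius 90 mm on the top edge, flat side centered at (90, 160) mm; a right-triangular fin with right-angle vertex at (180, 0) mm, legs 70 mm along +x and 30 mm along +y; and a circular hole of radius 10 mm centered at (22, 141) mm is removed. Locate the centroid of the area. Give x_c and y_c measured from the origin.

rectangular body: A = 180 × 160 = 28800.00, centroid at (90.00, 80.00).
semicircular top: A = ½π·90² = 12723.45, centroid at (90.00, 198.20).
triangular fin: A = ½·70·30 = 1050.00, centroid at (203.33, 10.00).
hole: A = −π·10² = -314.16, centroid at (22.00, 141.00).
ΣA = 42259.29 mm², ΣAx_c = 3943699.02 mm³, ΣAy_c = 4791955.58 mm³.
x_c = 3943699.02/42259.29 = 93.32 mm; y_c = 4791955.58/42259.29 = 113.39 mm.

x_c = 93.32 mm, y_c = 113.39 mm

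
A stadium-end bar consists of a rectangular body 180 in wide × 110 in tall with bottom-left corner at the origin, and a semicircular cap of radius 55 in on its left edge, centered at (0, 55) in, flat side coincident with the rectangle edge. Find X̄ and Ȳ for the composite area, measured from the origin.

X̄ = 68.06 in, Ȳ = 55.00 in

Part | A | x̄ᵢ | ȳᵢ | A·x̄ᵢ | A·ȳᵢ
rectangular body | 19800.00 | 90.00 | 55.00 | 1782000.00 | 1089000.00
semicircular end | 4751.66 | -23.34 | 55.00 | -110916.67 | 261341.24
Σ | 24551.66 |  |  | 1671083.33 | 1350341.24
X̄ = 1671083.33 / 24551.66 = 68.06 in
Ȳ = 1350341.24 / 24551.66 = 55.00 in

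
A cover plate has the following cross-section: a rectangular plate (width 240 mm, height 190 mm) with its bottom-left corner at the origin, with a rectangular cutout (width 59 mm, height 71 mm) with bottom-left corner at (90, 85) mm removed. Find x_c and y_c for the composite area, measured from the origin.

plate: A = 240 × 190 = 45600.00, centroid at (120.00, 95.00).
hole: A = −(59 × 71) = -4189.00, centroid at (119.50, 120.50).
ΣA = 41411.00 mm², ΣAx_c = 4971414.50 mm³, ΣAy_c = 3827225.50 mm³.
x_c = 4971414.50/41411.00 = 120.05 mm; y_c = 3827225.50/41411.00 = 92.42 mm.

x_c = 120.05 mm, y_c = 92.42 mm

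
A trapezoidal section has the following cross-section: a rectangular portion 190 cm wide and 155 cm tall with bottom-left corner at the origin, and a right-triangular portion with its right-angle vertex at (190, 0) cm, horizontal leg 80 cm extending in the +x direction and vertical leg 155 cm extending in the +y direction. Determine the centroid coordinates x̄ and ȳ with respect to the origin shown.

Part | A | x̄ᵢ | ȳᵢ | A·x̄ᵢ | A·ȳᵢ
rectangular portion | 29450.00 | 95.00 | 77.50 | 2797750.00 | 2282375.00
triangular portion | 6200.00 | 216.67 | 51.67 | 1343333.33 | 320333.33
Σ | 35650.00 |  |  | 4141083.33 | 2602708.33
x̄ = 4141083.33 / 35650.00 = 116.16 cm
ȳ = 2602708.33 / 35650.00 = 73.01 cm

x̄ = 116.16 cm, ȳ = 73.01 cm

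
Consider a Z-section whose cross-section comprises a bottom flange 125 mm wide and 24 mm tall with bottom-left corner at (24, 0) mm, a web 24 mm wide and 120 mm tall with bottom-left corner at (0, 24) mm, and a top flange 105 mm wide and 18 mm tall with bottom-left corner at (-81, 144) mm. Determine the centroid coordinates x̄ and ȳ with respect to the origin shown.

x̄ = 30.91 mm, ȳ = 72.98 mm

Part | A | x̄ᵢ | ȳᵢ | A·x̄ᵢ | A·ȳᵢ
bottom flange | 3000.00 | 86.50 | 12.00 | 259500.00 | 36000.00
web | 2880.00 | 12.00 | 84.00 | 34560.00 | 241920.00
top flange | 1890.00 | -28.50 | 153.00 | -53865.00 | 289170.00
Σ | 7770.00 |  |  | 240195.00 | 567090.00
x̄ = 240195.00 / 7770.00 = 30.91 mm
ȳ = 567090.00 / 7770.00 = 72.98 mm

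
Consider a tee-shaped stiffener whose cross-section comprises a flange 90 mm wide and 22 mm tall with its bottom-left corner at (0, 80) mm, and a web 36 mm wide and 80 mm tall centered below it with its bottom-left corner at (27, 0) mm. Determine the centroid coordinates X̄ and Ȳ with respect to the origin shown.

X̄ = 45.00 mm, Ȳ = 60.78 mm

Part | A | x̄ᵢ | ȳᵢ | A·x̄ᵢ | A·ȳᵢ
web | 2880.00 | 45.00 | 40.00 | 129600.00 | 115200.00
flange | 1980.00 | 45.00 | 91.00 | 89100.00 | 180180.00
Σ | 4860.00 |  |  | 218700.00 | 295380.00
X̄ = 218700.00 / 4860.00 = 45.00 mm
Ȳ = 295380.00 / 4860.00 = 60.78 mm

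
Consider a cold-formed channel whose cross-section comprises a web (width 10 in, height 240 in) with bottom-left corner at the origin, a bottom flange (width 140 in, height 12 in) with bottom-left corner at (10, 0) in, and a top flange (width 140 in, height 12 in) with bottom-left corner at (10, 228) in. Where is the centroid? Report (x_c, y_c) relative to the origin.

web: A = 10 × 240 = 2400.00, centroid at (5.00, 120.00).
bottom flange: A = 140 × 12 = 1680.00, centroid at (80.00, 6.00).
top flange: A = 140 × 12 = 1680.00, centroid at (80.00, 234.00).
ΣA = 5760.00 in², ΣAx_c = 280800.00 in³, ΣAy_c = 691200.00 in³.
x_c = 280800.00/5760.00 = 48.75 in; y_c = 691200.00/5760.00 = 120.00 in.

x_c = 48.75 in, y_c = 120.00 in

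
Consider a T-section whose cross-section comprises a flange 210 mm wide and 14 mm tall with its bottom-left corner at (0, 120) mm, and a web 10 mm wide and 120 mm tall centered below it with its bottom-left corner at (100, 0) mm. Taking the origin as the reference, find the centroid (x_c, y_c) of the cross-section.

x_c = 105.00 mm, y_c = 107.58 mm

web: A = 10 × 120 = 1200.00, centroid at (105.00, 60.00).
flange: A = 210 × 14 = 2940.00, centroid at (105.00, 127.00).
ΣA = 4140.00 mm², ΣAx_c = 434700.00 mm³, ΣAy_c = 445380.00 mm³.
x_c = 434700.00/4140.00 = 105.00 mm; y_c = 445380.00/4140.00 = 107.58 mm.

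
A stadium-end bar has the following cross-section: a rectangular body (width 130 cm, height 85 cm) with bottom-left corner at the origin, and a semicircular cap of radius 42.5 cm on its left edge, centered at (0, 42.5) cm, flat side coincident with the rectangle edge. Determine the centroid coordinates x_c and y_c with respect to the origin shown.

x_c = 48.03 cm, y_c = 42.50 cm

rectangular body: A = 130 × 85 = 11050.00, centroid at (65.00, 42.50).
semicircular end: A = ½π·42.5² = 2837.25, centroid at (-18.04, 42.50).
ΣA = 13887.25 cm², ΣAx_c = 667072.92 cm³, ΣAy_c = 590208.16 cm³.
x_c = 667072.92/13887.25 = 48.03 cm; y_c = 590208.16/13887.25 = 42.50 cm.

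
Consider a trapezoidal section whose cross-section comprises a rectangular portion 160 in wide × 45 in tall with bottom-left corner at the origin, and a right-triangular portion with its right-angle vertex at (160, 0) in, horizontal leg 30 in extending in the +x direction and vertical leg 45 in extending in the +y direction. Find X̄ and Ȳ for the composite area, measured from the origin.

X̄ = 87.71 in, Ȳ = 21.86 in

Part | A | x̄ᵢ | ȳᵢ | A·x̄ᵢ | A·ȳᵢ
rectangular portion | 7200.00 | 80.00 | 22.50 | 576000.00 | 162000.00
triangular portion | 675.00 | 170.00 | 15.00 | 114750.00 | 10125.00
Σ | 7875.00 |  |  | 690750.00 | 172125.00
X̄ = 690750.00 / 7875.00 = 87.71 in
Ȳ = 172125.00 / 7875.00 = 21.86 in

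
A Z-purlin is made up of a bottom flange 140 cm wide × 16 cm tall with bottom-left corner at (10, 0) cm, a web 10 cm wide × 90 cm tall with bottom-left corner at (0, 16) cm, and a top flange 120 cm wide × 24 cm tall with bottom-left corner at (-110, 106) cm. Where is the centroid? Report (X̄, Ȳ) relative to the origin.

X̄ = 6.59 cm, Ȳ = 68.55 cm

Part | A | x̄ᵢ | ȳᵢ | A·x̄ᵢ | A·ȳᵢ
bottom flange | 2240.00 | 80.00 | 8.00 | 179200.00 | 17920.00
web | 900.00 | 5.00 | 61.00 | 4500.00 | 54900.00
top flange | 2880.00 | -50.00 | 118.00 | -144000.00 | 339840.00
Σ | 6020.00 |  |  | 39700.00 | 412660.00
X̄ = 39700.00 / 6020.00 = 6.59 cm
Ȳ = 412660.00 / 6020.00 = 68.55 cm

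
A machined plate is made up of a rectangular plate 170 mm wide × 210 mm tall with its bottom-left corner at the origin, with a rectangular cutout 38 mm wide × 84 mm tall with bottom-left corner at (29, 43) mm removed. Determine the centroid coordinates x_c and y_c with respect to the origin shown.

Part | A | x̄ᵢ | ȳᵢ | A·x̄ᵢ | A·ȳᵢ
plate | 35700.00 | 85.00 | 105.00 | 3034500.00 | 3748500.00
hole | -3192.00 | 48.00 | 85.00 | -153216.00 | -271320.00
Σ | 32508.00 |  |  | 2881284.00 | 3477180.00
x_c = 2881284.00 / 32508.00 = 88.63 mm
y_c = 3477180.00 / 32508.00 = 106.96 mm

x_c = 88.63 mm, y_c = 106.96 mm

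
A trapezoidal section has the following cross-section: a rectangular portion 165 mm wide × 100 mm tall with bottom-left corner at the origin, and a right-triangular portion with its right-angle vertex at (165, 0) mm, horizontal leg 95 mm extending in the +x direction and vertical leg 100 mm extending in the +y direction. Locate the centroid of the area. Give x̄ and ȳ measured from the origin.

rectangular portion: A = 165 × 100 = 16500.00, centroid at (82.50, 50.00).
triangular portion: A = ½·95·100 = 4750.00, centroid at (196.67, 33.33).
ΣA = 21250.00 mm²
ΣAx̄ = (16500.00)(82.50) + (4750.00)(196.67) = 2295416.67 mm³
ΣAȳ = (16500.00)(50.00) + (4750.00)(33.33) = 983333.33 mm³
x̄ = 2295416.67 / 21250.00 = 108.02 mm
ȳ = 983333.33 / 21250.00 = 46.27 mm

x̄ = 108.02 mm, ȳ = 46.27 mm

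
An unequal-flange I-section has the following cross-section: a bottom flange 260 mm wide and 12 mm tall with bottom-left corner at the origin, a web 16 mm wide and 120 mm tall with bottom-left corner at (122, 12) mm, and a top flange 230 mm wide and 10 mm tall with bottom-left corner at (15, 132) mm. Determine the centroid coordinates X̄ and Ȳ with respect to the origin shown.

X̄ = 130.00 mm, Ȳ = 64.31 mm

Part | A | x̄ᵢ | ȳᵢ | A·x̄ᵢ | A·ȳᵢ
bottom flange | 3120.00 | 130.00 | 6.00 | 405600.00 | 18720.00
web | 1920.00 | 130.00 | 72.00 | 249600.00 | 138240.00
top flange | 2300.00 | 130.00 | 137.00 | 299000.00 | 315100.00
Σ | 7340.00 |  |  | 954200.00 | 472060.00
X̄ = 954200.00 / 7340.00 = 130.00 mm
Ȳ = 472060.00 / 7340.00 = 64.31 mm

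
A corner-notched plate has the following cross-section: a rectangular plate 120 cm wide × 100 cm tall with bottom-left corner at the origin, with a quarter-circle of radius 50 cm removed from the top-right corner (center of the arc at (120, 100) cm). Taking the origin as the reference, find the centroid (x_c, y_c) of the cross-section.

x_c = 52.41 cm, y_c = 44.37 cm

plate: A = 120 × 100 = 12000.00, centroid at (60.00, 50.00).
removed quarter-circle: A = −¼π·50² = -1963.50, centroid at (98.78, 78.78).
ΣA = 10036.50 cm², ΣAx_c = 526047.22 cm³, ΣAy_c = 445317.13 cm³.
x_c = 526047.22/10036.50 = 52.41 cm; y_c = 445317.13/10036.50 = 44.37 cm.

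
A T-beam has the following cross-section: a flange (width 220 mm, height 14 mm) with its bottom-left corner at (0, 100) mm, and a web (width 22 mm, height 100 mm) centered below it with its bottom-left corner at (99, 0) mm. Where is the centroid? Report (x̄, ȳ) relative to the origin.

x̄ = 110.00 mm, ȳ = 83.25 mm

web: A = 22 × 100 = 2200.00, centroid at (110.00, 50.00).
flange: A = 220 × 14 = 3080.00, centroid at (110.00, 107.00).
ΣA = 5280.00 mm², ΣAx̄ = 580800.00 mm³, ΣAȳ = 439560.00 mm³.
x̄ = 580800.00/5280.00 = 110.00 mm; ȳ = 439560.00/5280.00 = 83.25 mm.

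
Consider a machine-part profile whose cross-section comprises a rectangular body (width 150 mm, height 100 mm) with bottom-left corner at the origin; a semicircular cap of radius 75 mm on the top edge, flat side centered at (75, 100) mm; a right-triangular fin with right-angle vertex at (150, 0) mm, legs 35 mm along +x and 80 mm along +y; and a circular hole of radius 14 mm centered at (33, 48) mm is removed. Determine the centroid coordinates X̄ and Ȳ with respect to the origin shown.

X̄ = 80.98 mm, Ȳ = 78.09 mm

Part | A | x̄ᵢ | ȳᵢ | A·x̄ᵢ | A·ȳᵢ
rectangular body | 15000.00 | 75.00 | 50.00 | 1125000.00 | 750000.00
semicircular top | 8835.73 | 75.00 | 131.83 | 662679.70 | 1164822.93
triangular fin | 1400.00 | 161.67 | 26.67 | 226333.33 | 37333.33
hole | -615.75 | 33.00 | 48.00 | -20319.82 | -29556.10
Σ | 24619.98 |  |  | 1993693.21 | 1922600.16
X̄ = 1993693.21 / 24619.98 = 80.98 mm
Ȳ = 1922600.16 / 24619.98 = 78.09 mm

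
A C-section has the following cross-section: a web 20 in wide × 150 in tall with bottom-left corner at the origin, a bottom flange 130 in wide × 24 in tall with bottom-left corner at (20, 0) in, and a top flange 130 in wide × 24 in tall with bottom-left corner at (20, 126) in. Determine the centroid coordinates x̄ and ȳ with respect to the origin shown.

web: A = 20 × 150 = 3000.00, centroid at (10.00, 75.00).
bottom flange: A = 130 × 24 = 3120.00, centroid at (85.00, 12.00).
top flange: A = 130 × 24 = 3120.00, centroid at (85.00, 138.00).
ΣA = 9240.00 in², ΣAx̄ = 560400.00 in³, ΣAȳ = 693000.00 in³.
x̄ = 560400.00/9240.00 = 60.65 in; ȳ = 693000.00/9240.00 = 75.00 in.

x̄ = 60.65 in, ȳ = 75.00 in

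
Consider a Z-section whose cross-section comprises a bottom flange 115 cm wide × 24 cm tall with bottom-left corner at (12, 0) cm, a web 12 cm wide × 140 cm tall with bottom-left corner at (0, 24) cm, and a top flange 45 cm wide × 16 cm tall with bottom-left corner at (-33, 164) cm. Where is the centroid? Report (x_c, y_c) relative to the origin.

Part | A | x̄ᵢ | ȳᵢ | A·x̄ᵢ | A·ȳᵢ
bottom flange | 2760.00 | 69.50 | 12.00 | 191820.00 | 33120.00
web | 1680.00 | 6.00 | 94.00 | 10080.00 | 157920.00
top flange | 720.00 | -10.50 | 172.00 | -7560.00 | 123840.00
Σ | 5160.00 |  |  | 194340.00 | 314880.00
x_c = 194340.00 / 5160.00 = 37.66 cm
y_c = 314880.00 / 5160.00 = 61.02 cm

x_c = 37.66 cm, y_c = 61.02 cm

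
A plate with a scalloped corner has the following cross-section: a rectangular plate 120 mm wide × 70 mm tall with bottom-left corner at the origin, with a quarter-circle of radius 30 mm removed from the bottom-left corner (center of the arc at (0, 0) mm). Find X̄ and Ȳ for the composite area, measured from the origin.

X̄ = 64.34 mm, Ȳ = 37.05 mm

Part | A | x̄ᵢ | ȳᵢ | A·x̄ᵢ | A·ȳᵢ
plate | 8400.00 | 60.00 | 35.00 | 504000.00 | 294000.00
removed quarter-circle | -706.86 | 12.73 | 12.73 | -9000.00 | -9000.00
Σ | 7693.14 |  |  | 495000.00 | 285000.00
X̄ = 495000.00 / 7693.14 = 64.34 mm
Ȳ = 285000.00 / 7693.14 = 37.05 mm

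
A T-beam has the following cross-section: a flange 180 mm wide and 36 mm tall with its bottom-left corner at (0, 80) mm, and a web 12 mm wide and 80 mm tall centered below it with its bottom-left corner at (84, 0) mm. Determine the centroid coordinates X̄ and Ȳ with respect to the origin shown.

X̄ = 90.00 mm, Ȳ = 90.52 mm

Part | A | x̄ᵢ | ȳᵢ | A·x̄ᵢ | A·ȳᵢ
web | 960.00 | 90.00 | 40.00 | 86400.00 | 38400.00
flange | 6480.00 | 90.00 | 98.00 | 583200.00 | 635040.00
Σ | 7440.00 |  |  | 669600.00 | 673440.00
X̄ = 669600.00 / 7440.00 = 90.00 mm
Ȳ = 673440.00 / 7440.00 = 90.52 mm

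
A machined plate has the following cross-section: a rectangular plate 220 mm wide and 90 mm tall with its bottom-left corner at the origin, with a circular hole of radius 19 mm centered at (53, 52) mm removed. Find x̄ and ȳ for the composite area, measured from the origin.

x̄ = 113.46 mm, ȳ = 44.57 mm

plate: A = 220 × 90 = 19800.00, centroid at (110.00, 45.00).
hole: A = −π·19² = -1134.11, centroid at (53.00, 52.00).
ΣA = 18665.89 mm², ΣAx̄ = 2117891.91 mm³, ΣAȳ = 832026.02 mm³.
x̄ = 2117891.91/18665.89 = 113.46 mm; ȳ = 832026.02/18665.89 = 44.57 mm.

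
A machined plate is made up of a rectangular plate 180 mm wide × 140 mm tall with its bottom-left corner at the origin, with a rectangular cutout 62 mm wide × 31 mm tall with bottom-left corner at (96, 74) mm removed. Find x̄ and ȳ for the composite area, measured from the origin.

plate: A = 180 × 140 = 25200.00, centroid at (90.00, 70.00).
hole: A = −(62 × 31) = -1922.00, centroid at (127.00, 89.50).
ΣA = 23278.00 mm², ΣAx̄ = 2023906.00 mm³, ΣAȳ = 1591981.00 mm³.
x̄ = 2023906.00/23278.00 = 86.95 mm; ȳ = 1591981.00/23278.00 = 68.39 mm.

x̄ = 86.95 mm, ȳ = 68.39 mm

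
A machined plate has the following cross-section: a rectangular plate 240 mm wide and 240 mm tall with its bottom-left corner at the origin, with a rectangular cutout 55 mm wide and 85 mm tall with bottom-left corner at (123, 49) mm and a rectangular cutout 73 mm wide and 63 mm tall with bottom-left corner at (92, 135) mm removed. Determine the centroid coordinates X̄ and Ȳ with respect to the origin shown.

plate: A = 240 × 240 = 57600.00, centroid at (120.00, 120.00).
hole 1: A = −(55 × 85) = -4675.00, centroid at (150.50, 91.50).
hole 2: A = −(73 × 63) = -4599.00, centroid at (128.50, 166.50).
ΣA = 48326.00 mm², ΣAX̄ = 5617441.00 mm³, ΣAȲ = 5718504.00 mm³.
X̄ = 5617441.00/48326.00 = 116.24 mm; Ȳ = 5718504.00/48326.00 = 118.33 mm.

X̄ = 116.24 mm, Ȳ = 118.33 mm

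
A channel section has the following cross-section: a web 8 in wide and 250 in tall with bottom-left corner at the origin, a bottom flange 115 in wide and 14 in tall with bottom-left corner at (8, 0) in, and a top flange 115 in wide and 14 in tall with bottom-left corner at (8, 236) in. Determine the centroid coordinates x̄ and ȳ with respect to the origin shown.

Part | A | x̄ᵢ | ȳᵢ | A·x̄ᵢ | A·ȳᵢ
web | 2000.00 | 4.00 | 125.00 | 8000.00 | 250000.00
bottom flange | 1610.00 | 65.50 | 7.00 | 105455.00 | 11270.00
top flange | 1610.00 | 65.50 | 243.00 | 105455.00 | 391230.00
Σ | 5220.00 |  |  | 218910.00 | 652500.00
x̄ = 218910.00 / 5220.00 = 41.94 in
ȳ = 652500.00 / 5220.00 = 125.00 in

x̄ = 41.94 in, ȳ = 125.00 in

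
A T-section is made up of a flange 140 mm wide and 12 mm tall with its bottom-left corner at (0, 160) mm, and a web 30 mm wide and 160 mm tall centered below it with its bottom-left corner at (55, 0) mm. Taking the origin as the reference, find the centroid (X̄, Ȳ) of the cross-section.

web: A = 30 × 160 = 4800.00, centroid at (70.00, 80.00).
flange: A = 140 × 12 = 1680.00, centroid at (70.00, 166.00).
ΣA = 6480.00 mm²
ΣAX̄ = (4800.00)(70.00) + (1680.00)(70.00) = 453600.00 mm³
ΣAȲ = (4800.00)(80.00) + (1680.00)(166.00) = 662880.00 mm³
X̄ = 453600.00 / 6480.00 = 70.00 mm
Ȳ = 662880.00 / 6480.00 = 102.30 mm

X̄ = 70.00 mm, Ȳ = 102.30 mm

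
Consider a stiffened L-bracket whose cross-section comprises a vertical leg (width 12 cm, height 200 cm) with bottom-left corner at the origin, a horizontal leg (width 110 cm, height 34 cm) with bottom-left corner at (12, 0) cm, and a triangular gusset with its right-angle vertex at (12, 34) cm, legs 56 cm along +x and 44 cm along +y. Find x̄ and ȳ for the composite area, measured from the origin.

x̄ = 41.07 cm, ȳ = 49.31 cm

Part | A | x̄ᵢ | ȳᵢ | A·x̄ᵢ | A·ȳᵢ
vertical leg | 2400.00 | 6.00 | 100.00 | 14400.00 | 240000.00
horizontal leg | 3740.00 | 67.00 | 17.00 | 250580.00 | 63580.00
gusset | 1232.00 | 30.67 | 48.67 | 37781.33 | 59957.33
Σ | 7372.00 |  |  | 302761.33 | 363537.33
x̄ = 302761.33 / 7372.00 = 41.07 cm
ȳ = 363537.33 / 7372.00 = 49.31 cm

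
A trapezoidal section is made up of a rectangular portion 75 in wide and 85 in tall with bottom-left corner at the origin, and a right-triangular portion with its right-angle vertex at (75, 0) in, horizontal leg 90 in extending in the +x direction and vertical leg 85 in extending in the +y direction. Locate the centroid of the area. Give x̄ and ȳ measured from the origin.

x̄ = 62.81 in, ȳ = 37.19 in

rectangular portion: A = 75 × 85 = 6375.00, centroid at (37.50, 42.50).
triangular portion: A = ½·90·85 = 3825.00, centroid at (105.00, 28.33).
ΣA = 10200.00 in², ΣAx̄ = 640687.50 in³, ΣAȳ = 379312.50 in³.
x̄ = 640687.50/10200.00 = 62.81 in; ȳ = 379312.50/10200.00 = 37.19 in.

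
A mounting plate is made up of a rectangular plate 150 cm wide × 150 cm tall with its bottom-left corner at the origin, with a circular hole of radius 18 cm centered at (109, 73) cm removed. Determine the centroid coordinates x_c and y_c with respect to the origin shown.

plate: A = 150 × 150 = 22500.00, centroid at (75.00, 75.00).
hole: A = −π·18² = -1017.88, centroid at (109.00, 73.00).
ΣA = 21482.12 cm², ΣAx_c = 1576551.51 cm³, ΣAy_c = 1613195.05 cm³.
x_c = 1576551.51/21482.12 = 73.39 cm; y_c = 1613195.05/21482.12 = 75.09 cm.

x_c = 73.39 cm, y_c = 75.09 cm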